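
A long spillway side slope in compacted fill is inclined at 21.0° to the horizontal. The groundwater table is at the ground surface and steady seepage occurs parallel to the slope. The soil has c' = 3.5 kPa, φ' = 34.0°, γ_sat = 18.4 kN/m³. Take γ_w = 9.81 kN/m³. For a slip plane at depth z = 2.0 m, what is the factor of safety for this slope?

With seepage parallel to the slope and the water table at the surface, the effective normal stress on the slip plane uses the buoyant unit weight γ' = γ_sat − γ_w while the driving shear stress uses γ_sat:
FS = [c' + γ' z cos²β tanφ'] / [γ_sat z sinβ cosβ]
γ' = 18.4 − 9.81 = 8.59 kN/m³
Numerator = 3.5 + 8.59·2.0·cos²21.0°·tan34.0° = 3.5 + 8.59·2.0·0.8716·0.6745 = 13.600 kPa
Denominator = 18.4·2.0·sin21.0°·cos21.0° = 18.4·2.0·0.3584·0.9336 = 12.312 kPa
FS = 13.600 / 12.312 = 1.105

FS = 1.10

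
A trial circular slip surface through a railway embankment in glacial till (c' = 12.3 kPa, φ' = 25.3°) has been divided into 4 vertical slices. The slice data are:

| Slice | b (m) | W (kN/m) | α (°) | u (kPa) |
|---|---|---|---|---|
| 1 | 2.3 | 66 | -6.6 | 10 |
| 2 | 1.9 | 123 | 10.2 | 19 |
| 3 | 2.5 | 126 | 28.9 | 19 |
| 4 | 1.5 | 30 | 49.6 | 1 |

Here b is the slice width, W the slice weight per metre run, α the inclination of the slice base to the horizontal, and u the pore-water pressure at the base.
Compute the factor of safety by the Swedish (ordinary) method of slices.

Ordinary method of slices: FS = Σ[c'·Δl_i + (W_i cosα_i − u_i·Δl_i)·tanφ'] / Σ W_i sinα_i, with Δl_i = b_i / cosα_i.
Slice 1: Δl = 2.3/cos(-6.6°) = 2.315 m; N'_1 = 66·cos(-6.6°) − 10·2.315 = 42.4; c'Δl = 28.48; W sinα = -7.6
Slice 2: Δl = 1.9/cos10.2° = 1.931 m; N'_2 = 123·cos10.2° − 19·1.931 = 84.4; c'Δl = 23.75; W sinα = 21.8
Slice 3: Δl = 2.5/cos28.9° = 2.856 m; N'_3 = 126·cos28.9° − 19·2.856 = 56.1; c'Δl = 35.12; W sinα = 60.9
Slice 4: Δl = 1.5/cos49.6° = 2.314 m; N'_4 = 30·cos49.6° − 1·2.314 = 17.1; c'Δl = 28.47; W sinα = 22.8
Σc'Δl = 115.8 kN/m; ΣN' = 200.0 kN/m; ΣW sinα = 97.9 kN/m
Resisting = 115.8 + 200.0·tan25.3° = 115.8 + 94.5 = 210.3 kN/m
FS = 210.3 / 97.9 = 2.148

FS = 2.15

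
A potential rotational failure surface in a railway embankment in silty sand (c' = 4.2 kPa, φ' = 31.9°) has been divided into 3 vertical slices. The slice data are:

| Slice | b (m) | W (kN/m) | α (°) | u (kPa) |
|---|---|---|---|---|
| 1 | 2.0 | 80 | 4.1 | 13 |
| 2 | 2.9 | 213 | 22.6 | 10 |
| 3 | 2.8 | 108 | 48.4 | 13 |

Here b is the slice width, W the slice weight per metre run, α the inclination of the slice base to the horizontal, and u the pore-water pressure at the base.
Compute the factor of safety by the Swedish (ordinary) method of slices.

Ordinary method of slices: FS = Σ[c'·Δl_i + (W_i cosα_i − u_i·Δl_i)·tanφ'] / Σ W_i sinα_i, with Δl_i = b_i / cosα_i.
Slice 1: Δl = 2.0/cos4.1° = 2.005 m; N'_1 = 80·cos4.1° − 13·2.005 = 53.7; c'Δl = 8.42; W sinα = 5.7
Slice 2: Δl = 2.9/cos22.6° = 3.141 m; N'_2 = 213·cos22.6° − 10·3.141 = 165.2; c'Δl = 13.19; W sinα = 81.9
Slice 3: Δl = 2.8/cos48.4° = 4.217 m; N'_3 = 108·cos48.4° − 13·4.217 = 16.9; c'Δl = 17.71; W sinα = 80.8
Σc'Δl = 39.3 kN/m; ΣN' = 235.8 kN/m; ΣW sinα = 168.3 kN/m
Resisting = 39.3 + 235.8·tan31.9° = 39.3 + 146.8 = 186.1 kN/m
FS = 186.1 / 168.3 = 1.106

FS = 1.11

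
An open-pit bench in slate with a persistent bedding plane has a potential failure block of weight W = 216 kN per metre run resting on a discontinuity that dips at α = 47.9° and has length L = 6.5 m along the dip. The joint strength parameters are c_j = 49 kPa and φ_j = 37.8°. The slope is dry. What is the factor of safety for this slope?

FS = 2.69

Resolving the block weight along and normal to the plane and applying the Mohr–Coulomb strength on the joint:
N' = W cosα = 216·cos47.9° = 144.8 kN/m
Driving force T = W sinα = 216·sin47.9° = 160.3 kN/m
Resisting force R = c_j·L + N'·tanφ_j = 49·6.5 + 144.8·tan37.8° = 318.5 + 112.3 = 430.8 kN/m
FS = R / T = 430.8 / 160.3 = 2.688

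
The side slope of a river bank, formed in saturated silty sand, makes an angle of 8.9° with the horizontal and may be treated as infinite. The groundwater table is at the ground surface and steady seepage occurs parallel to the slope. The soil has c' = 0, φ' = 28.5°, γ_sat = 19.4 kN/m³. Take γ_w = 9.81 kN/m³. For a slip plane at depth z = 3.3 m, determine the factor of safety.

FS = 1.71

With seepage parallel to the slope and the water table at the surface, the effective normal stress on the slip plane uses the buoyant unit weight γ' = γ_sat − γ_w while the driving shear stress uses γ_sat:
FS = [c' + γ' z cos²β tanφ'] / [γ_sat z sinβ cosβ]
(For c' = 0 this reduces to FS = (γ'/γ_sat)·tanφ'/tanβ.)
γ' = 19.4 − 9.81 = 9.59 kN/m³
Numerator = 0.0 + 9.59·3.3·cos²8.9°·tan28.5° = 0.0 + 9.59·3.3·0.9761·0.5430 = 16.772 kPa
Denominator = 19.4·3.3·sin8.9°·cos8.9° = 19.4·3.3·0.1547·0.9880 = 9.785 kPa
FS = 16.772 / 9.785 = 1.714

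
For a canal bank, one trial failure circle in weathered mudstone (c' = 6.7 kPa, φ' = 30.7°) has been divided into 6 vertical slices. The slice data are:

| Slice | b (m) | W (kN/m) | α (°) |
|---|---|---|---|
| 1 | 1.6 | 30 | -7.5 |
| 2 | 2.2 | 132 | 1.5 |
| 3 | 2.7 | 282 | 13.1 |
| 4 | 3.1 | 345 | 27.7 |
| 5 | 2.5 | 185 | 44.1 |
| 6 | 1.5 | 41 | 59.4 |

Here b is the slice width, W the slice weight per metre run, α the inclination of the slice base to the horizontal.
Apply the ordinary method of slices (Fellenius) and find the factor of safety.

Ordinary method of slices: FS = Σ[c'·Δl_i + (W_i cosα_i)·tanφ'] / Σ W_i sinα_i, with Δl_i = b_i / cosα_i.
Slice 1: Δl = 1.6/cos(-7.5°) = 1.614 m; N'_1 = 30·cos(-7.5°) = 29.7; c'Δl = 10.81; W sinα = -3.9
Slice 2: Δl = 2.2/cos1.5° = 2.201 m; N'_2 = 132·cos1.5° = 132.0; c'Δl = 14.75; W sinα = 3.5
Slice 3: Δl = 2.7/cos13.1° = 2.772 m; N'_3 = 282·cos13.1° = 274.7; c'Δl = 18.57; W sinα = 63.9
Slice 4: Δl = 3.1/cos27.7° = 3.501 m; N'_4 = 345·cos27.7° = 305.5; c'Δl = 23.46; W sinα = 160.4
Slice 5: Δl = 2.5/cos44.1° = 3.481 m; N'_5 = 185·cos44.1° = 132.9; c'Δl = 23.32; W sinα = 128.7
Slice 6: Δl = 1.5/cos59.4° = 2.947 m; N'_6 = 41·cos59.4° = 20.9; c'Δl = 19.74; W sinα = 35.3
Σc'Δl = 110.7 kN/m; ΣN' = 895.5 kN/m; ΣW sinα = 387.9 kN/m
Resisting = 110.7 + 895.5·tan30.7° = 110.7 + 531.7 = 642.4 kN/m
FS = 642.4 / 387.9 = 1.656

FS = 1.66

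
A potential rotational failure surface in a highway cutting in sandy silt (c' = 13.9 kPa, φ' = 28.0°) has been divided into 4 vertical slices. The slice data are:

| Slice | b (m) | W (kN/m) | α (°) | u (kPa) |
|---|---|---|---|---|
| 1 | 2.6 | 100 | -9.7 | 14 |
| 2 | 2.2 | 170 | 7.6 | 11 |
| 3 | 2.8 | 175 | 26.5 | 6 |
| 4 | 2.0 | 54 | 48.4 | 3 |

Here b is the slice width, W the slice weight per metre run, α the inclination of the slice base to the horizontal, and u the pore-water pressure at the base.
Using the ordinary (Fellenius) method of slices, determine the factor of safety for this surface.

FS = 2.82

Ordinary method of slices: FS = Σ[c'·Δl_i + (W_i cosα_i − u_i·Δl_i)·tanφ'] / Σ W_i sinα_i, with Δl_i = b_i / cosα_i.
Slice 1: Δl = 2.6/cos(-9.7°) = 2.638 m; N'_1 = 100·cos(-9.7°) − 14·2.638 = 61.6; c'Δl = 36.66; W sinα = -16.8
Slice 2: Δl = 2.2/cos7.6° = 2.219 m; N'_2 = 170·cos7.6° − 11·2.219 = 144.1; c'Δl = 30.85; W sinα = 22.5
Slice 3: Δl = 2.8/cos26.5° = 3.129 m; N'_3 = 175·cos26.5° − 6·3.129 = 137.8; c'Δl = 43.49; W sinα = 78.1
Slice 4: Δl = 2.0/cos48.4° = 3.012 m; N'_4 = 54·cos48.4° − 3·3.012 = 26.8; c'Δl = 41.87; W sinα = 40.4
Σc'Δl = 152.9 kN/m; ΣN' = 370.4 kN/m; ΣW sinα = 124.1 kN/m
Resisting = 152.9 + 370.4·tan28.0° = 152.9 + 196.9 = 349.8 kN/m
FS = 349.8 / 124.1 = 2.819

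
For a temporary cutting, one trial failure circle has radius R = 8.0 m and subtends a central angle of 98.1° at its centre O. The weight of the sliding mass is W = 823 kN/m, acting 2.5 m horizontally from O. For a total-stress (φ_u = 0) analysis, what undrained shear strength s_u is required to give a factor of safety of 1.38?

s_u = 25.9 kPa

FS = s_u·L_a·R / (W·d), so s_u = FS·W·d / (L_a·R).
Arc length L_a = R·θ = 8.0·(98.1°·π/180) = 8.0·1.7122 = 13.70 m
s_u = 1.38·823·2.5 / (13.70·8.0) = 2839.3 / 109.58 = 25.91 kPa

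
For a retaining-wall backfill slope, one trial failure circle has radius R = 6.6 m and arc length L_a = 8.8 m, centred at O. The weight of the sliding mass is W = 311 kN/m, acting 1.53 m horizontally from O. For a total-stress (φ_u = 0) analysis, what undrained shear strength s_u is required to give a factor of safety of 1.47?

FS = s_u·L_a·R / (W·d), so s_u = FS·W·d / (L_a·R).
s_u = 1.47·311·1.53 / (8.80·6.6) = 699.5 / 58.08 = 12.04 kPa

s_u = 12.0 kPa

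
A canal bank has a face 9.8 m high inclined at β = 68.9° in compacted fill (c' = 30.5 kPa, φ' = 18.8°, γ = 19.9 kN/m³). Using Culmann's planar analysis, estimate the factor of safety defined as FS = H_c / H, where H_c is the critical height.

H_c = (4c'/γ) · sinβ cosφ' / [1 − cos(β − φ')]
    = (4·30.5/19.9) · sin68.9°·cos18.8° / [1 − cos50.1°]
    = 6.131 · 0.8832 / 0.3586 = 15.10 m
FS = H_c / H = 15.10 / 9.8 = 1.541

FS = 1.54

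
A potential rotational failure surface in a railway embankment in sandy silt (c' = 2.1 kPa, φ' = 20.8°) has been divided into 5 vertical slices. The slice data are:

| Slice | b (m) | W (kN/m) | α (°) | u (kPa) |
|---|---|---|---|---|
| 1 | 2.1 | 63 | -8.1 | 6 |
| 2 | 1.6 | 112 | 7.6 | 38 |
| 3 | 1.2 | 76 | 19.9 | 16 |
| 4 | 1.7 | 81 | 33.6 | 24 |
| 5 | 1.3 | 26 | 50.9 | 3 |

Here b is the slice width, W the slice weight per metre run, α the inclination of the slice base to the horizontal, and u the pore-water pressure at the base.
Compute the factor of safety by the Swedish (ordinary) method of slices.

FS = 0.90

Ordinary method of slices: FS = Σ[c'·Δl_i + (W_i cosα_i − u_i·Δl_i)·tanφ'] / Σ W_i sinα_i, with Δl_i = b_i / cosα_i.
Slice 1: Δl = 2.1/cos(-8.1°) = 2.121 m; N'_1 = 63·cos(-8.1°) − 6·2.121 = 49.6; c'Δl = 4.45; W sinα = -8.9
Slice 2: Δl = 1.6/cos7.6° = 1.614 m; N'_2 = 112·cos7.6° − 38·1.614 = 49.7; c'Δl = 3.39; W sinα = 14.8
Slice 3: Δl = 1.2/cos19.9° = 1.276 m; N'_3 = 76·cos19.9° − 16·1.276 = 51.0; c'Δl = 2.68; W sinα = 25.9
Slice 4: Δl = 1.7/cos33.6° = 2.041 m; N'_4 = 81·cos33.6° − 24·2.041 = 18.5; c'Δl = 4.29; W sinα = 44.8
Slice 5: Δl = 1.3/cos50.9° = 2.061 m; N'_5 = 26·cos50.9° − 3·2.061 = 10.2; c'Δl = 4.33; W sinα = 20.2
Σc'Δl = 19.1 kN/m; ΣN' = 179.1 kN/m; ΣW sinα = 96.8 kN/m
Resisting = 19.1 + 179.1·tan20.8° = 19.1 + 68.0 = 87.2 kN/m
FS = 87.2 / 96.8 = 0.900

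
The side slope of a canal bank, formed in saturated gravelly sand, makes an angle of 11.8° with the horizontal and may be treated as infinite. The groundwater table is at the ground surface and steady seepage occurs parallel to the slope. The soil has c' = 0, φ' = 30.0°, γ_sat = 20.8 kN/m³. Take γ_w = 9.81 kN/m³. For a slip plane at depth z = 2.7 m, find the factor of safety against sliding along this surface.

FS = 1.46

With seepage parallel to the slope and the water table at the surface, the effective normal stress on the slip plane uses the buoyant unit weight γ' = γ_sat − γ_w while the driving shear stress uses γ_sat:
FS = [c' + γ' z cos²β tanφ'] / [γ_sat z sinβ cosβ]
(For c' = 0 this reduces to FS = (γ'/γ_sat)·tanφ'/tanβ.)
γ' = 20.8 − 9.81 = 10.99 kN/m³
Numerator = 0.0 + 10.99·2.7·cos²11.8°·tan30.0° = 0.0 + 10.99·2.7·0.9582·0.5774 = 16.415 kPa
Denominator = 20.8·2.7·sin11.8°·cos11.8° = 20.8·2.7·0.2045·0.9789 = 11.242 kPa
FS = 16.415 / 11.242 = 1.460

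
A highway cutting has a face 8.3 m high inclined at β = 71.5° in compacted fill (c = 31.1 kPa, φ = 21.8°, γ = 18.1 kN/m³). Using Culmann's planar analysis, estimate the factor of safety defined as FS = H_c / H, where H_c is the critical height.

H_c = (4c/γ) · sinβ cosφ / [1 − cos(β − φ)]
    = (4·31.1/18.1) · sin71.5°·cos21.8° / [1 − cos49.7°]
    = 6.873 · 0.8805 / 0.3532 = 17.13 m
FS = H_c / H = 17.13 / 8.3 = 2.064

FS = 2.06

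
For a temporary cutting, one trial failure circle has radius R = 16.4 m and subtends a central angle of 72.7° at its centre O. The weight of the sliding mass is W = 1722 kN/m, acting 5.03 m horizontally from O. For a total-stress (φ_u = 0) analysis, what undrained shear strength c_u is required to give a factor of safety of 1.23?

c_u = 31.2 kPa

FS = c_u·L_a·R / (W·d), so c_u = FS·W·d / (L_a·R).
Arc length L_a = R·θ = 16.4·(72.7°·π/180) = 16.4·1.2689 = 20.81 m
c_u = 1.23·1722·5.03 / (20.81·16.4) = 10653.8 / 341.27 = 31.22 kPa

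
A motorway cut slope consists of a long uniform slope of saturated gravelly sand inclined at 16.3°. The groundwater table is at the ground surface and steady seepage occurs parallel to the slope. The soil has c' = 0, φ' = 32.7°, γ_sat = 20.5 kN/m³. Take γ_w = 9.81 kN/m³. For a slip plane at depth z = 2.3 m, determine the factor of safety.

With seepage parallel to the slope and the water table at the surface, the effective normal stress on the slip plane uses the buoyant unit weight γ' = γ_sat − γ_w while the driving shear stress uses γ_sat:
FS = [c' + γ' z cos²β tanφ'] / [γ_sat z sinβ cosβ]
(For c' = 0 this reduces to FS = (γ'/γ_sat)·tanφ'/tanβ.)
γ' = 20.5 − 9.81 = 10.69 kN/m³
Numerator = 0.0 + 10.69·2.3·cos²16.3°·tan32.7° = 0.0 + 10.69·2.3·0.9212·0.6420 = 14.541 kPa
Denominator = 20.5·2.3·sin16.3°·cos16.3° = 20.5·2.3·0.2807·0.9598 = 12.702 kPa
FS = 14.541 / 12.702 = 1.145

FS = 1.14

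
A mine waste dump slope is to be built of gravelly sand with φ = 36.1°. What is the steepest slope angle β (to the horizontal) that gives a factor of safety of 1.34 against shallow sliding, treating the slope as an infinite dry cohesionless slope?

β = 28.6°

For an infinite dry cohesionless slope FS = tanφ/tanβ, so tanβ = tanφ / FS.
tanβ = tan36.1° / 1.34 = 0.7292 / 1.34 = 0.5442
β = arctan(0.5442) = 28.55°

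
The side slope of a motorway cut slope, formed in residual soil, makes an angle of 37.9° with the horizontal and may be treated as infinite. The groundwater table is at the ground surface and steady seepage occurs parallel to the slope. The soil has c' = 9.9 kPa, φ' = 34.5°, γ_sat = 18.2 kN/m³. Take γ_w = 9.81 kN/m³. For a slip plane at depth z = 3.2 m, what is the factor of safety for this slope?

FS = 0.76

With seepage parallel to the slope and the water table at the surface, the effective normal stress on the slip plane uses the buoyant unit weight γ' = γ_sat − γ_w while the driving shear stress uses γ_sat:
FS = [c' + γ' z cos²β tanφ'] / [γ_sat z sinβ cosβ]
γ' = 18.2 − 9.81 = 8.39 kN/m³
Numerator = 9.9 + 8.39·3.2·cos²37.9°·tan34.5° = 9.9 + 8.39·3.2·0.6227·0.6873 = 21.389 kPa
Denominator = 18.2·3.2·sin37.9°·cos37.9° = 18.2·3.2·0.6143·0.7891 = 28.230 kPa
FS = 21.389 / 28.230 = 0.758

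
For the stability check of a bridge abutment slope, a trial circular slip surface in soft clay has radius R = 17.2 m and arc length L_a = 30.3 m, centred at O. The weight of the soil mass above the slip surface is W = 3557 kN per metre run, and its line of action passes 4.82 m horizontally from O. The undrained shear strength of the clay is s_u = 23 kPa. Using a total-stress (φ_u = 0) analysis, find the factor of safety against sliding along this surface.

FS = 0.70

Taking moments about the centre O, the resisting moment is provided by the undrained shear strength acting along the arc:
M_R = s_u·L_a·R = 23·30.30·17.2 = 11986.7 kN·m/m
M_D = W·d = 3557·4.82 = 17144.7 kN·m/m
FS = M_R / M_D = 11986.7 / 17144.7 = 0.699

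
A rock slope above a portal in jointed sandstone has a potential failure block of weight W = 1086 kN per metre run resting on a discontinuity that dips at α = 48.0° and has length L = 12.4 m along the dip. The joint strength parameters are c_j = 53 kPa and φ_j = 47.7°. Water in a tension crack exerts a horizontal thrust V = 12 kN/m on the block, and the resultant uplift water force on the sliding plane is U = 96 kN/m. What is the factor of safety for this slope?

FS = 1.64

Resolving the block weight along and normal to the plane and applying the Mohr–Coulomb strength on the joint:
N' = W cosα − U − V sinα = 1086·cos48.0° − 96 − 12·sin48.0° = 621.8 kN/m
Driving force T = W sinα + V cosα = 1086·sin48.0° + 12·cos48.0° = 815.1 kN/m
Resisting force R = c_j·L + N'·tanφ_j = 53·12.4 + 621.8·tan47.7° = 657.2 + 683.3 = 1340.5 kN/m
FS = R / T = 1340.5 / 815.1 = 1.645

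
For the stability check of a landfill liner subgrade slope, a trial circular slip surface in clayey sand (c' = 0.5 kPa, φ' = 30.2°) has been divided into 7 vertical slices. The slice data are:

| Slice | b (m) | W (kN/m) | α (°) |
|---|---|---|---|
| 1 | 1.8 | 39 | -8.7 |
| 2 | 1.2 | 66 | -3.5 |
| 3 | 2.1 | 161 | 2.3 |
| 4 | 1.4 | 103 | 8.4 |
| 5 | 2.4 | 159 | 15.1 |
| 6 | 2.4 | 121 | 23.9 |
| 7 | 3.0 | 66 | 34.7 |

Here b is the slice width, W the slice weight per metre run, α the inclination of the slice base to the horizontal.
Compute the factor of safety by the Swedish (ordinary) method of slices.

Ordinary method of slices: FS = Σ[c'·Δl_i + (W_i cosα_i)·tanφ'] / Σ W_i sinα_i, with Δl_i = b_i / cosα_i.
Slice 1: Δl = 1.8/cos(-8.7°) = 1.821 m; N'_1 = 39·cos(-8.7°) = 38.6; c'Δl = 0.91; W sinα = -5.9
Slice 2: Δl = 1.2/cos(-3.5°) = 1.202 m; N'_2 = 66·cos(-3.5°) = 65.9; c'Δl = 0.60; W sinα = -4.0
Slice 3: Δl = 2.1/cos2.3° = 2.102 m; N'_3 = 161·cos2.3° = 160.9; c'Δl = 1.05; W sinα = 6.5
Slice 4: Δl = 1.4/cos8.4° = 1.415 m; N'_4 = 103·cos8.4° = 101.9; c'Δl = 0.71; W sinα = 15.0
Slice 5: Δl = 2.4/cos15.1° = 2.486 m; N'_5 = 159·cos15.1° = 153.5; c'Δl = 1.24; W sinα = 41.4
Slice 6: Δl = 2.4/cos23.9° = 2.625 m; N'_6 = 121·cos23.9° = 110.6; c'Δl = 1.31; W sinα = 49.0
Slice 7: Δl = 3.0/cos34.7° = 3.649 m; N'_7 = 66·cos34.7° = 54.3; c'Δl = 1.82; W sinα = 37.6
Σc'Δl = 7.6 kN/m; ΣN' = 685.6 kN/m; ΣW sinα = 139.6 kN/m
Resisting = 7.6 + 685.6·tan30.2° = 7.6 + 399.0 = 406.7 kN/m
FS = 406.7 / 139.6 = 2.913

FS = 2.91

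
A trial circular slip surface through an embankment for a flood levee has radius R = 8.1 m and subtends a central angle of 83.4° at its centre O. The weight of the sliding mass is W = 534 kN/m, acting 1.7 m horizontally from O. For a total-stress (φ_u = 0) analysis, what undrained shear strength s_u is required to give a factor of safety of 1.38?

FS = s_u·L_a·R / (W·d), so s_u = FS·W·d / (L_a·R).
Arc length L_a = R·θ = 8.1·(83.4°·π/180) = 8.1·1.4556 = 11.79 m
s_u = 1.38·534·1.7 / (11.79·8.1) = 1252.8 / 95.50 = 13.12 kPa

s_u = 13.1 kPa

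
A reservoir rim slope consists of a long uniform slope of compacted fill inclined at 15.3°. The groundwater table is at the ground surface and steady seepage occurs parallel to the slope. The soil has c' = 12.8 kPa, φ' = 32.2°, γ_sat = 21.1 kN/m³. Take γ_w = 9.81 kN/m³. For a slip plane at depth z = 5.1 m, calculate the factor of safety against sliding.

FS = 1.70

With seepage parallel to the slope and the water table at the surface, the effective normal stress on the slip plane uses the buoyant unit weight γ' = γ_sat − γ_w while the driving shear stress uses γ_sat:
FS = [c' + γ' z cos²β tanφ'] / [γ_sat z sinβ cosβ]
γ' = 21.1 − 9.81 = 11.29 kN/m³
Numerator = 12.8 + 11.29·5.1·cos²15.3°·tan32.2° = 12.8 + 11.29·5.1·0.9304·0.6297 = 46.535 kPa
Denominator = 21.1·5.1·sin15.3°·cos15.3° = 21.1·5.1·0.2639·0.9646 = 27.389 kPa
FS = 46.535 / 27.389 = 1.699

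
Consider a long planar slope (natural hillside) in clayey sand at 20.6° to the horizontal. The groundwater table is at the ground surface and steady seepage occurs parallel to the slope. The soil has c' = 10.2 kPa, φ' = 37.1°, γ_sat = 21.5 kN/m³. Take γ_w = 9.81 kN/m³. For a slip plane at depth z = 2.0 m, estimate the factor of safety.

FS = 1.81

With seepage parallel to the slope and the water table at the surface, the effective normal stress on the slip plane uses the buoyant unit weight γ' = γ_sat − γ_w while the driving shear stress uses γ_sat:
FS = [c' + γ' z cos²β tanφ'] / [γ_sat z sinβ cosβ]
γ' = 21.5 − 9.81 = 11.69 kN/m³
Numerator = 10.2 + 11.69·2.0·cos²20.6°·tan37.1° = 10.2 + 11.69·2.0·0.8762·0.7563 = 25.693 kPa
Denominator = 21.5·2.0·sin20.6°·cos20.6° = 21.5·2.0·0.3518·0.9361 = 14.162 kPa
FS = 25.693 / 14.162 = 1.814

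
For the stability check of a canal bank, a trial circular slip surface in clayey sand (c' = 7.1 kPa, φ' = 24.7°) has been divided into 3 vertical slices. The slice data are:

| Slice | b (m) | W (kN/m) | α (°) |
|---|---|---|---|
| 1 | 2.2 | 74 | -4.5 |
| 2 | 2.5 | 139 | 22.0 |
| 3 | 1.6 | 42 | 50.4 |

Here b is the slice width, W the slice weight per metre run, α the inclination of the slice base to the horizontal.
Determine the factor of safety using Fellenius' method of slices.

Ordinary method of slices: FS = Σ[c'·Δl_i + (W_i cosα_i)·tanφ'] / Σ W_i sinα_i, with Δl_i = b_i / cosα_i.
Slice 1: Δl = 2.2/cos(-4.5°) = 2.207 m; N'_1 = 74·cos(-4.5°) = 73.8; c'Δl = 15.67; W sinα = -5.8
Slice 2: Δl = 2.5/cos22.0° = 2.696 m; N'_2 = 139·cos22.0° = 128.9; c'Δl = 19.14; W sinα = 52.1
Slice 3: Δl = 1.6/cos50.4° = 2.510 m; N'_3 = 42·cos50.4° = 26.8; c'Δl = 17.82; W sinα = 32.4
Σc'Δl = 52.6 kN/m; ΣN' = 229.4 kN/m; ΣW sinα = 78.6 kN/m
Resisting = 52.6 + 229.4·tan24.7° = 52.6 + 105.5 = 158.2 kN/m
FS = 158.2 / 78.6 = 2.012

FS = 2.01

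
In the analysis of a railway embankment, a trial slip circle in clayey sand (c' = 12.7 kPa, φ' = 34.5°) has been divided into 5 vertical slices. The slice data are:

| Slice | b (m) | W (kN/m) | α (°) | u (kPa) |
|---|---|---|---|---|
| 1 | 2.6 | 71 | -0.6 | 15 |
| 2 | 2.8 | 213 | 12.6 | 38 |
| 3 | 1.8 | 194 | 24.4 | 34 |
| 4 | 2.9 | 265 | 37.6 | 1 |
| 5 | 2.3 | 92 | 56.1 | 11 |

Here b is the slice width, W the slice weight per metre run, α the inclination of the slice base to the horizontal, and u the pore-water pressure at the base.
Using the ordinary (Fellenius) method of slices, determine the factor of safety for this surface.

FS = 1.39

Ordinary method of slices: FS = Σ[c'·Δl_i + (W_i cosα_i − u_i·Δl_i)·tanφ'] / Σ W_i sinα_i, with Δl_i = b_i / cosα_i.
Slice 1: Δl = 2.6/cos(-0.6°) = 2.600 m; N'_1 = 71·cos(-0.6°) − 15·2.600 = 32.0; c'Δl = 33.02; W sinα = -0.7
Slice 2: Δl = 2.8/cos12.6° = 2.869 m; N'_2 = 213·cos12.6° − 38·2.869 = 98.8; c'Δl = 36.44; W sinα = 46.5
Slice 3: Δl = 1.8/cos24.4° = 1.977 m; N'_3 = 194·cos24.4° − 34·1.977 = 109.5; c'Δl = 25.10; W sinα = 80.1
Slice 4: Δl = 2.9/cos37.6° = 3.660 m; N'_4 = 265·cos37.6° − 1·3.660 = 206.3; c'Δl = 46.49; W sinα = 161.7
Slice 5: Δl = 2.3/cos56.1° = 4.124 m; N'_5 = 92·cos56.1° − 11·4.124 = 6.0; c'Δl = 52.37; W sinα = 76.4
Σc'Δl = 193.4 kN/m; ΣN' = 452.6 kN/m; ΣW sinα = 363.9 kN/m
Resisting = 193.4 + 452.6·tan34.5° = 193.4 + 311.0 = 504.5 kN/m
FS = 504.5 / 363.9 = 1.386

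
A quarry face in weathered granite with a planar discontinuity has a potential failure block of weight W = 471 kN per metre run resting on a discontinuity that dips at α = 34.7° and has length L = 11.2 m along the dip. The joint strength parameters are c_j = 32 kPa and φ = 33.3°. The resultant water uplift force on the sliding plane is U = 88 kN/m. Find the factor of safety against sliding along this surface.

Resolving the block weight along and normal to the plane and applying the Mohr–Coulomb strength on the joint:
N' = W cosα − U = 471·cos34.7° − 88 = 299.2 kN/m
Driving force T = W sinα = 471·sin34.7° = 268.1 kN/m
Resisting force R = c_j·L + N'·tanφ = 32·11.2 + 299.2·tan33.3° = 358.4 + 196.6 = 555.0 kN/m
FS = R / T = 555.0 / 268.1 = 2.070

FS = 2.07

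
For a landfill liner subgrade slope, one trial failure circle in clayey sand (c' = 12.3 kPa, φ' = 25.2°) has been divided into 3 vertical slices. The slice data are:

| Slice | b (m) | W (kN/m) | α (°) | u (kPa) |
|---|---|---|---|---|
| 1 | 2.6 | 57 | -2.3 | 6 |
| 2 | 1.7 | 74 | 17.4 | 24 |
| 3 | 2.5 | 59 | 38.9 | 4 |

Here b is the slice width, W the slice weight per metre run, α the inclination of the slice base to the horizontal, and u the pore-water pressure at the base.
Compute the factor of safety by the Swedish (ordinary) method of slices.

FS = 2.49

Ordinary method of slices: FS = Σ[c'·Δl_i + (W_i cosα_i − u_i·Δl_i)·tanφ'] / Σ W_i sinα_i, with Δl_i = b_i / cosα_i.
Slice 1: Δl = 2.6/cos(-2.3°) = 2.602 m; N'_1 = 57·cos(-2.3°) − 6·2.602 = 41.3; c'Δl = 32.01; W sinα = -2.3
Slice 2: Δl = 1.7/cos17.4° = 1.782 m; N'_2 = 74·cos17.4° − 24·1.782 = 27.9; c'Δl = 21.91; W sinα = 22.1
Slice 3: Δl = 2.5/cos38.9° = 3.212 m; N'_3 = 59·cos38.9° − 4·3.212 = 33.1; c'Δl = 39.51; W sinα = 37.0
Σc'Δl = 93.4 kN/m; ΣN' = 102.3 kN/m; ΣW sinα = 56.9 kN/m
Resisting = 93.4 + 102.3·tan25.2° = 93.4 + 48.1 = 141.6 kN/m
FS = 141.6 / 56.9 = 2.488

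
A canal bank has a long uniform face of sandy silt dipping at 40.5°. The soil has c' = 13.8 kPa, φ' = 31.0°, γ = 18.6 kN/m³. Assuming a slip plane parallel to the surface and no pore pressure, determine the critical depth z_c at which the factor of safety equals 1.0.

z_c = 5.07 m

Setting FS = 1.00 in FS = [c' + γz cos²β tanφ'] / [γz sinβ cosβ] and solving for z:
z = c' / [γ cosβ (FS·sinβ − cosβ·tanφ')]
  = 13.8 / [18.6·cos40.5°·(1.00·sin40.5° − cos40.5°·tan31.0°)]
  = 13.8 / [18.6·0.7604·(1.00·0.6494 − 0.7604·0.6009)]
  = 13.8 / 2.7233 = 5.067 m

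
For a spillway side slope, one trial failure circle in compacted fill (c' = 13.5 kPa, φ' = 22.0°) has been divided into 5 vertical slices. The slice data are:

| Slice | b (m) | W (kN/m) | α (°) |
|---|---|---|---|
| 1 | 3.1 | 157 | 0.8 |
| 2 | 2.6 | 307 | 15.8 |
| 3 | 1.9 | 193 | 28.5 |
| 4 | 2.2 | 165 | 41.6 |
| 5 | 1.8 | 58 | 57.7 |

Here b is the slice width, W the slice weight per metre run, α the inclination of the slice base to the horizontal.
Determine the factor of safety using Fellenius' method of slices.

Ordinary method of slices: FS = Σ[c'·Δl_i + (W_i cosα_i)·tanφ'] / Σ W_i sinα_i, with Δl_i = b_i / cosα_i.
Slice 1: Δl = 3.1/cos0.8° = 3.100 m; N'_1 = 157·cos0.8° = 157.0; c'Δl = 41.85; W sinα = 2.2
Slice 2: Δl = 2.6/cos15.8° = 2.702 m; N'_2 = 307·cos15.8° = 295.4; c'Δl = 36.48; W sinα = 83.6
Slice 3: Δl = 1.9/cos28.5° = 2.162 m; N'_3 = 193·cos28.5° = 169.6; c'Δl = 29.19; W sinα = 92.1
Slice 4: Δl = 2.2/cos41.6° = 2.942 m; N'_4 = 165·cos41.6° = 123.4; c'Δl = 39.72; W sinα = 109.5
Slice 5: Δl = 1.8/cos57.7° = 3.369 m; N'_5 = 58·cos57.7° = 31.0; c'Δl = 45.48; W sinα = 49.0
Σc'Δl = 192.7 kN/m; ΣN' = 776.4 kN/m; ΣW sinα = 336.4 kN/m
Resisting = 192.7 + 776.4·tan22.0° = 192.7 + 313.7 = 506.4 kN/m
FS = 506.4 / 336.4 = 1.505

FS = 1.51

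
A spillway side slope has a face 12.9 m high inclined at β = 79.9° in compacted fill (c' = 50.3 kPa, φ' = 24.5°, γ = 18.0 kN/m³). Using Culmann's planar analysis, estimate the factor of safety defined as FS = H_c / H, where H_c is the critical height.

FS = 1.80

H_c = (4c'/γ) · sinβ cosφ' / [1 − cos(β − φ')]
    = (4·50.3/18.0) · sin79.9°·cos24.5° / [1 − cos55.4°]
    = 11.178 · 0.8959 / 0.4322 = 23.17 m
FS = H_c / H = 23.17 / 12.9 = 1.796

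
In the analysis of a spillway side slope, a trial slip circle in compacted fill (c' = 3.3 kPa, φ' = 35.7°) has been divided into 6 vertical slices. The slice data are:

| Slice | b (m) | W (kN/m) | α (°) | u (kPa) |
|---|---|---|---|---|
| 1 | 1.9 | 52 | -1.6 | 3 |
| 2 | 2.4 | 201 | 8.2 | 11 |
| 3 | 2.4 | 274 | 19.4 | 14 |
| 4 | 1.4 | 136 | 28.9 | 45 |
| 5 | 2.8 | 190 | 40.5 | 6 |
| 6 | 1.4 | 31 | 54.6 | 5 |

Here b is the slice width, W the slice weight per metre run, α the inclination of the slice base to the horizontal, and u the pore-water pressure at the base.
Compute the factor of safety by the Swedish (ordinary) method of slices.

Ordinary method of slices: FS = Σ[c'·Δl_i + (W_i cosα_i − u_i·Δl_i)·tanφ'] / Σ W_i sinα_i, with Δl_i = b_i / cosα_i.
Slice 1: Δl = 1.9/cos(-1.6°) = 1.901 m; N'_1 = 52·cos(-1.6°) − 3·1.901 = 46.3; c'Δl = 6.27; W sinα = -1.5
Slice 2: Δl = 2.4/cos8.2° = 2.425 m; N'_2 = 201·cos8.2° − 11·2.425 = 172.3; c'Δl = 8.00; W sinα = 28.7
Slice 3: Δl = 2.4/cos19.4° = 2.544 m; N'_3 = 274·cos19.4° − 14·2.544 = 222.8; c'Δl = 8.40; W sinα = 91.0
Slice 4: Δl = 1.4/cos28.9° = 1.599 m; N'_4 = 136·cos28.9° − 45·1.599 = 47.1; c'Δl = 5.28; W sinα = 65.7
Slice 5: Δl = 2.8/cos40.5° = 3.682 m; N'_5 = 190·cos40.5° − 6·3.682 = 122.4; c'Δl = 12.15; W sinα = 123.4
Slice 6: Δl = 1.4/cos54.6° = 2.417 m; N'_6 = 31·cos54.6° − 5·2.417 = 5.9; c'Δl = 7.98; W sinα = 25.3
Σc'Δl = 48.1 kN/m; ΣN' = 616.7 kN/m; ΣW sinα = 332.6 kN/m
Resisting = 48.1 + 616.7·tan35.7° = 48.1 + 443.2 = 491.2 kN/m
FS = 491.2 / 332.6 = 1.477

FS = 1.48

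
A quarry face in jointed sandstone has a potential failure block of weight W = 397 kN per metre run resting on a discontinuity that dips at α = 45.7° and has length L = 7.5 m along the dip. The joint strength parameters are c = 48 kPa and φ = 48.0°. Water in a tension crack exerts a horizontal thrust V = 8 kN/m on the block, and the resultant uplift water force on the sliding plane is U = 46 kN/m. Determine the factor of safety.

Resolving the block weight along and normal to the plane and applying the Mohr–Coulomb strength on the joint:
N' = W cosα − U − V sinα = 397·cos45.7° − 46 − 8·sin45.7° = 225.5 kN/m
Driving force T = W sinα + V cosα = 397·sin45.7° + 8·cos45.7° = 289.7 kN/m
Resisting force R = c·L + N'·tanφ = 48·7.5 + 225.5·tan48.0° = 360.0 + 250.5 = 610.5 kN/m
FS = R / T = 610.5 / 289.7 = 2.107

FS = 2.11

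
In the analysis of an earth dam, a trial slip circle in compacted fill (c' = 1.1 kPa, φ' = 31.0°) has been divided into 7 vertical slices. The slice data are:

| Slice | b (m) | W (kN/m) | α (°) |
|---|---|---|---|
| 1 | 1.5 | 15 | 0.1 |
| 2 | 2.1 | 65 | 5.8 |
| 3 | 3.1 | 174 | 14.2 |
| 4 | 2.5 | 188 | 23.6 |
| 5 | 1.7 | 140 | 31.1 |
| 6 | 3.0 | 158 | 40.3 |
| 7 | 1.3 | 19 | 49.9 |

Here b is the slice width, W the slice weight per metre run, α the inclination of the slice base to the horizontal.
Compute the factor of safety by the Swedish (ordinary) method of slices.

FS = 1.35

Ordinary method of slices: FS = Σ[c'·Δl_i + (W_i cosα_i)·tanφ'] / Σ W_i sinα_i, with Δl_i = b_i / cosα_i.
Slice 1: Δl = 1.5/cos0.1° = 1.500 m; N'_1 = 15·cos0.1° = 15.0; c'Δl = 1.65; W sinα = 0.0
Slice 2: Δl = 2.1/cos5.8° = 2.111 m; N'_2 = 65·cos5.8° = 64.7; c'Δl = 2.32; W sinα = 6.6
Slice 3: Δl = 3.1/cos14.2° = 3.198 m; N'_3 = 174·cos14.2° = 168.7; c'Δl = 3.52; W sinα = 42.7
Slice 4: Δl = 2.5/cos23.6° = 2.728 m; N'_4 = 188·cos23.6° = 172.3; c'Δl = 3.00; W sinα = 75.3
Slice 5: Δl = 1.7/cos31.1° = 1.985 m; N'_5 = 140·cos31.1° = 119.9; c'Δl = 2.18; W sinα = 72.3
Slice 6: Δl = 3.0/cos40.3° = 3.934 m; N'_6 = 158·cos40.3° = 120.5; c'Δl = 4.33; W sinα = 102.2
Slice 7: Δl = 1.3/cos49.9° = 2.018 m; N'_7 = 19·cos49.9° = 12.2; c'Δl = 2.22; W sinα = 14.5
Σc'Δl = 19.2 kN/m; ΣN' = 673.2 kN/m; ΣW sinα = 313.6 kN/m
Resisting = 19.2 + 673.2·tan31.0° = 19.2 + 404.5 = 423.7 kN/m
FS = 423.7 / 313.6 = 1.351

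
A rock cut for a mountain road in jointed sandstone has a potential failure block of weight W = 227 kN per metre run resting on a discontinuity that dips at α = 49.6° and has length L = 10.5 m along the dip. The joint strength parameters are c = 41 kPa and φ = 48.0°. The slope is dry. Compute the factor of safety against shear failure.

Resolving the block weight along and normal to the plane and applying the Mohr–Coulomb strength on the joint:
N' = W cosα = 227·cos49.6° = 147.1 kN/m
Driving force T = W sinα = 227·sin49.6° = 172.9 kN/m
Resisting force R = c·L + N'·tanφ = 41·10.5 + 147.1·tan48.0° = 430.5 + 163.4 = 593.9 kN/m
FS = R / T = 593.9 / 172.9 = 3.436

FS = 3.44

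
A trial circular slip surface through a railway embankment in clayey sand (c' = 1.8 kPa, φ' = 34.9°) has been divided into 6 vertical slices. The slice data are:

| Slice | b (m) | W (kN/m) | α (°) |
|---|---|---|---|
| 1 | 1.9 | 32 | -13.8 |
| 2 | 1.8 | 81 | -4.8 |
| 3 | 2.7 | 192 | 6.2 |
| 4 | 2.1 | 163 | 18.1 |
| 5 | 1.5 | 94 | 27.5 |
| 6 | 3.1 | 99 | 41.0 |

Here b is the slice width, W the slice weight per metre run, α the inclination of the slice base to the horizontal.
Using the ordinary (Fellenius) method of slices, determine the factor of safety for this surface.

Ordinary method of slices: FS = Σ[c'·Δl_i + (W_i cosα_i)·tanφ'] / Σ W_i sinα_i, with Δl_i = b_i / cosα_i.
Slice 1: Δl = 1.9/cos(-13.8°) = 1.956 m; N'_1 = 32·cos(-13.8°) = 31.1; c'Δl = 3.52; W sinα = -7.6
Slice 2: Δl = 1.8/cos(-4.8°) = 1.806 m; N'_2 = 81·cos(-4.8°) = 80.7; c'Δl = 3.25; W sinα = -6.8
Slice 3: Δl = 2.7/cos6.2° = 2.716 m; N'_3 = 192·cos6.2° = 190.9; c'Δl = 4.89; W sinα = 20.7
Slice 4: Δl = 2.1/cos18.1° = 2.209 m; N'_4 = 163·cos18.1° = 154.9; c'Δl = 3.98; W sinα = 50.6
Slice 5: Δl = 1.5/cos27.5° = 1.691 m; N'_5 = 94·cos27.5° = 83.4; c'Δl = 3.04; W sinα = 43.4
Slice 6: Δl = 3.1/cos41.0° = 4.108 m; N'_6 = 99·cos41.0° = 74.7; c'Δl = 7.39; W sinα = 64.9
Σc'Δl = 26.1 kN/m; ΣN' = 615.7 kN/m; ΣW sinα = 165.3 kN/m
Resisting = 26.1 + 615.7·tan34.9° = 26.1 + 429.5 = 455.6 kN/m
FS = 455.6 / 165.3 = 2.756

FS = 2.76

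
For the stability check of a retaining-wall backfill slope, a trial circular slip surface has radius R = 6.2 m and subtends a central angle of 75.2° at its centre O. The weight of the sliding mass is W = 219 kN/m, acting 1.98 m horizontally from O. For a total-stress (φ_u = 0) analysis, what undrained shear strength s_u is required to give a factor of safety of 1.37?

s_u = 11.8 kPa

FS = s_u·L_a·R / (W·d), so s_u = FS·W·d / (L_a·R).
Arc length L_a = R·θ = 6.2·(75.2°·π/180) = 6.2·1.3125 = 8.14 m
s_u = 1.37·219·1.98 / (8.14·6.2) = 594.1 / 50.45 = 11.77 kPa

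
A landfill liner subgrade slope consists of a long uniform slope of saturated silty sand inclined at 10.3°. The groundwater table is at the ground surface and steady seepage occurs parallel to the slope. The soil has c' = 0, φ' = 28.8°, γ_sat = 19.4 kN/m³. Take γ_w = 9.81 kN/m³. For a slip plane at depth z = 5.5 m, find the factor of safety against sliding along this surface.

FS = 1.50

With seepage parallel to the slope and the water table at the surface, the effective normal stress on the slip plane uses the buoyant unit weight γ' = γ_sat − γ_w while the driving shear stress uses γ_sat:
FS = [c' + γ' z cos²β tanφ'] / [γ_sat z sinβ cosβ]
(For c' = 0 this reduces to FS = (γ'/γ_sat)·tanφ'/tanβ.)
γ' = 19.4 − 9.81 = 9.59 kN/m³
Numerator = 0.0 + 9.59·5.5·cos²10.3°·tan28.8° = 0.0 + 9.59·5.5·0.9680·0.5498 = 28.070 kPa
Denominator = 19.4·5.5·sin10.3°·cos10.3° = 19.4·5.5·0.1788·0.9839 = 18.771 kPa
FS = 28.070 / 18.771 = 1.495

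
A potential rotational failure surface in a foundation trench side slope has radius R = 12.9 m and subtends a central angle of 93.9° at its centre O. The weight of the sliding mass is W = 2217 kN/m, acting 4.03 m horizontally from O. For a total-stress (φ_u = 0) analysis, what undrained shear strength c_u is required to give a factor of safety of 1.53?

FS = c_u·L_a·R / (W·d), so c_u = FS·W·d / (L_a·R).
Arc length L_a = R·θ = 12.9·(93.9°·π/180) = 12.9·1.6389 = 21.14 m
c_u = 1.53·2217·4.03 / (21.14·12.9) = 13669.8 / 272.72 = 50.12 kPa

c_u = 50.1 kPa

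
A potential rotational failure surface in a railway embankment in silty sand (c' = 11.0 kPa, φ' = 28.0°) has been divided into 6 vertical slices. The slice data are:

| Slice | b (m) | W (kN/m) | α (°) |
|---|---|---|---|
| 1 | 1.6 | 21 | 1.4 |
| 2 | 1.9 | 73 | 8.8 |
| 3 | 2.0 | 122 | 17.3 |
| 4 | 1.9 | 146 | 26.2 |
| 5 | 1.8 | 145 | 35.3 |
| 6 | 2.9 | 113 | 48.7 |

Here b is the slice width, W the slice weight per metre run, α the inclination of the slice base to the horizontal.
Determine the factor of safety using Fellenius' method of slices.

FS = 1.57

Ordinary method of slices: FS = Σ[c'·Δl_i + (W_i cosα_i)·tanφ'] / Σ W_i sinα_i, with Δl_i = b_i / cosα_i.
Slice 1: Δl = 1.6/cos1.4° = 1.600 m; N'_1 = 21·cos1.4° = 21.0; c'Δl = 17.61; W sinα = 0.5
Slice 2: Δl = 1.9/cos8.8° = 1.923 m; N'_2 = 73·cos8.8° = 72.1; c'Δl = 21.15; W sinα = 11.2
Slice 3: Δl = 2.0/cos17.3° = 2.095 m; N'_3 = 122·cos17.3° = 116.5; c'Δl = 23.04; W sinα = 36.3
Slice 4: Δl = 1.9/cos26.2° = 2.118 m; N'_4 = 146·cos26.2° = 131.0; c'Δl = 23.29; W sinα = 64.5
Slice 5: Δl = 1.8/cos35.3° = 2.206 m; N'_5 = 145·cos35.3° = 118.3; c'Δl = 24.26; W sinα = 83.8
Slice 6: Δl = 2.9/cos48.7° = 4.394 m; N'_6 = 113·cos48.7° = 74.6; c'Δl = 48.33; W sinα = 84.9
Σc'Δl = 157.7 kN/m; ΣN' = 533.5 kN/m; ΣW sinα = 281.1 kN/m
Resisting = 157.7 + 533.5·tan28.0° = 157.7 + 283.7 = 441.4 kN/m
FS = 441.4 / 281.1 = 1.570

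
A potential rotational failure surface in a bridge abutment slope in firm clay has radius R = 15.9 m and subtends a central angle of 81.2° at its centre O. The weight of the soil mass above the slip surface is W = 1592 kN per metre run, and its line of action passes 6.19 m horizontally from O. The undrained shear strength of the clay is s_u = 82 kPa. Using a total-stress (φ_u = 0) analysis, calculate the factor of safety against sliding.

FS = 2.98

Taking moments about the centre O, the resisting moment is provided by the undrained shear strength acting along the arc:
Arc length L_a = R·θ = 15.9·(81.2°·π/180) = 15.9·1.4172 = 22.53 m
M_R = s_u·L_a·R = 82·22.53·15.9 = 29379.3 kN·m/m
M_D = W·d = 1592·6.19 = 9854.5 kN·m/m
FS = M_R / M_D = 29379.3 / 9854.5 = 2.981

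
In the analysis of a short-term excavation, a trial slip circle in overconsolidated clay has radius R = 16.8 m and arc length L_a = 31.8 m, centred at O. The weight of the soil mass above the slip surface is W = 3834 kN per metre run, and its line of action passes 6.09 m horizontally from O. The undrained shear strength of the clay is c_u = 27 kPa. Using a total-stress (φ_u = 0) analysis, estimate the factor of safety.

FS = 0.62

Taking moments about the centre O, the resisting moment is provided by the undrained shear strength acting along the arc:
M_R = c_u·L_a·R = 27·31.80·16.8 = 14424.5 kN·m/m
M_D = W·d = 3834·6.09 = 23349.1 kN·m/m
FS = M_R / M_D = 14424.5 / 23349.1 = 0.618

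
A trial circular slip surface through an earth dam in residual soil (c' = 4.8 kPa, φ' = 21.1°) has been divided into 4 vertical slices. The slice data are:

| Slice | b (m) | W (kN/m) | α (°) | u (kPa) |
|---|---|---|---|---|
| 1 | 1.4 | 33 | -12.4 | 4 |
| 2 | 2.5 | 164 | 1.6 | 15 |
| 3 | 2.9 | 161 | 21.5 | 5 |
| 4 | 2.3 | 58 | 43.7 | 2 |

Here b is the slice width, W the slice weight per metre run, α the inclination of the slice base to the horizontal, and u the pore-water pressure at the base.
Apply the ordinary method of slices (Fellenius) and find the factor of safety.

Ordinary method of slices: FS = Σ[c'·Δl_i + (W_i cosα_i − u_i·Δl_i)·tanφ'] / Σ W_i sinα_i, with Δl_i = b_i / cosα_i.
Slice 1: Δl = 1.4/cos(-12.4°) = 1.433 m; N'_1 = 33·cos(-12.4°) − 4·1.433 = 26.5; c'Δl = 6.88; W sinα = -7.1
Slice 2: Δl = 2.5/cos1.6° = 2.501 m; N'_2 = 164·cos1.6° − 15·2.501 = 126.4; c'Δl = 12.00; W sinα = 4.6
Slice 3: Δl = 2.9/cos21.5° = 3.117 m; N'_3 = 161·cos21.5° − 5·3.117 = 134.2; c'Δl = 14.96; W sinα = 59.0
Slice 4: Δl = 2.3/cos43.7° = 3.181 m; N'_4 = 58·cos43.7° − 2·3.181 = 35.6; c'Δl = 15.27; W sinα = 40.1
Σc'Δl = 49.1 kN/m; ΣN' = 322.7 kN/m; ΣW sinα = 96.6 kN/m
Resisting = 49.1 + 322.7·tan21.1° = 49.1 + 124.5 = 173.6 kN/m
FS = 173.6 / 96.6 = 1.798

FS = 1.80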